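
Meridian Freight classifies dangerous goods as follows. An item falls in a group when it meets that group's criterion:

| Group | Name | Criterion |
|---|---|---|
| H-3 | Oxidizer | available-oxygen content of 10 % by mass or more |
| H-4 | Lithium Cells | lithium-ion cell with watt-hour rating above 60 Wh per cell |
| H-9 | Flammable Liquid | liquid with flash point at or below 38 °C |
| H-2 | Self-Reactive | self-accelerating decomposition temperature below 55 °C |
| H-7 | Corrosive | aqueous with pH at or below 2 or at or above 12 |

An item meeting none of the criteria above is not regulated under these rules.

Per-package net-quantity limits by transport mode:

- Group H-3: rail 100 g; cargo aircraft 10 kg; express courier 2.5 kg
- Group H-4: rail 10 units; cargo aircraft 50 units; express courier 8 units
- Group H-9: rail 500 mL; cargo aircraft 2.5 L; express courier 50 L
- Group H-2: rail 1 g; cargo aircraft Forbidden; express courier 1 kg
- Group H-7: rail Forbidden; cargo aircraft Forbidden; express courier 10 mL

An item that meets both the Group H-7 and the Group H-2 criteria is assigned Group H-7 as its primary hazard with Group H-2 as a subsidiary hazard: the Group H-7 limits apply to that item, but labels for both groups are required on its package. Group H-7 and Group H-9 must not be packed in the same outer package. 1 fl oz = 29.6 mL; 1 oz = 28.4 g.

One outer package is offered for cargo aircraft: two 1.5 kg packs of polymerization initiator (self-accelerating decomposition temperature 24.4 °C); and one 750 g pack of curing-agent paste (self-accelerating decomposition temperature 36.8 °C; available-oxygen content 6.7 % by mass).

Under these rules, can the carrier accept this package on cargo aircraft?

Self-accelerating decomposition temperature 24.4 °C meets the Group H-2 criterion (Self-Reactive), so the polymerization initiator is Group H-2.
Self-accelerating decomposition temperature 36.8 °C meets the Group H-2 criterion (Self-Reactive), so the curing-agent paste is Group H-2.
Total Group H-2: (two 1.5 kg packs = 3 kg) + 750 g = 3.75 kg.
By cargo aircraft, Group H-2 is Forbidden regardless of quantity.

No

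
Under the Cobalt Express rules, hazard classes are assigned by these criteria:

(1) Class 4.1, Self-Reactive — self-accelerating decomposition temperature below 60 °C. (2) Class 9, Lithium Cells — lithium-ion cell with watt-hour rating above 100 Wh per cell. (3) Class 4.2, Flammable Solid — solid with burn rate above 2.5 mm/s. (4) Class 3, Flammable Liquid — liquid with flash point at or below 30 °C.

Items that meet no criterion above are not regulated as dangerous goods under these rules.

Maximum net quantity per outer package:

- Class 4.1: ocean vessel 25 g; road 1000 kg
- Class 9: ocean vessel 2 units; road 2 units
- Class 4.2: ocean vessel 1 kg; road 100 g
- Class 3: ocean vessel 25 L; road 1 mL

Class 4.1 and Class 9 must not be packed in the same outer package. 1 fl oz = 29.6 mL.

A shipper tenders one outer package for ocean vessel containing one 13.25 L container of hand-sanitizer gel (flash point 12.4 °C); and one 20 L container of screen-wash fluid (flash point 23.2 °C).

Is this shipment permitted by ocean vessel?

No

The hand-sanitizer gel has flash point 12.4 °C, which is ≤ 30 °C, so it is Class 3 (Flammable Liquid).
Flash point 23.2 °C meets the Class 3 criterion (Flammable Liquid), so the screen-wash fluid is Class 3.
Total Class 3: 13.25 L + 20 L = 33.25 L.
That exceeds the Class 3 ocean vessel limit of 25 L.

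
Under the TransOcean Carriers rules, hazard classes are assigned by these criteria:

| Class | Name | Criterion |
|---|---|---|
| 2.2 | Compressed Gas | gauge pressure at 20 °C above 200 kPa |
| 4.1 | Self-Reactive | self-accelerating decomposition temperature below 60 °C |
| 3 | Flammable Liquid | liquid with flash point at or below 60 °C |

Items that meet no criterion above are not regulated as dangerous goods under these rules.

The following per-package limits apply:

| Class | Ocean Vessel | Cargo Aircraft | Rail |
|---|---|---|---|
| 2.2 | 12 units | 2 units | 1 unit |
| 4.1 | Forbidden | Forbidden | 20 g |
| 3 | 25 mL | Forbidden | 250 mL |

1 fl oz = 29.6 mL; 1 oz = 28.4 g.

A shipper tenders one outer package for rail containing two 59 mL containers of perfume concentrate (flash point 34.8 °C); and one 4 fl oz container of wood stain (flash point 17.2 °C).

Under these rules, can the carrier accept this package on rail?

Yes

Flash point 34.8 °C meets the Class 3 criterion (Flammable Liquid), so the perfume concentrate is Class 3.
Flash point 17.2 °C meets the Class 3 criterion (Flammable Liquid), so the wood stain is Class 3.
Total Class 3: (two 59 mL containers = 118 mL) + (one 4 fl oz container = 118.4 mL) = 236.4 mL.
236.4 mL ≤ 250 mL (rail limit, Class 3) — within limit.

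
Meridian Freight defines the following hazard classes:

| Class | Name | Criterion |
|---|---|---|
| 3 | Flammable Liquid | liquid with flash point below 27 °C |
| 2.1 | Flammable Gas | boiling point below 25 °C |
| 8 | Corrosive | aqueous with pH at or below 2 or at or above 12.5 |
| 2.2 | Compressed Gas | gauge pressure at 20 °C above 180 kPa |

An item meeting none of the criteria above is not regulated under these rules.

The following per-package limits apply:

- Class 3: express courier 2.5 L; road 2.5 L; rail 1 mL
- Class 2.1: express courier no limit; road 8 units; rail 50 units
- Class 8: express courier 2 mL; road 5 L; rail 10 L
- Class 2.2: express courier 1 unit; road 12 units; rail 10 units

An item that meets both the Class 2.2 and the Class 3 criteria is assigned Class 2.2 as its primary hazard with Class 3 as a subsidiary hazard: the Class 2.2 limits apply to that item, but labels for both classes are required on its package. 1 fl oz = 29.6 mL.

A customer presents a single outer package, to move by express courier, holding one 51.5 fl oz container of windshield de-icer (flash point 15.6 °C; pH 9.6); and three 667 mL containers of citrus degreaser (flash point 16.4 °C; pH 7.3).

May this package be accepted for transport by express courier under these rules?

No

The windshield de-icer has flash point 15.6 °C, which is < 27 °C, so it is Class 3 (Flammable Liquid).
With flash point 16.4 °C (< 27 °C), the citrus degreaser falls in Class 3.
Total Class 3: (one 51.5 fl oz container = 1524.4 mL) + (three 667 mL containers = 2.001 L) = 3525.4 mL.
That exceeds the Class 3 express courier limit of 2.5 L.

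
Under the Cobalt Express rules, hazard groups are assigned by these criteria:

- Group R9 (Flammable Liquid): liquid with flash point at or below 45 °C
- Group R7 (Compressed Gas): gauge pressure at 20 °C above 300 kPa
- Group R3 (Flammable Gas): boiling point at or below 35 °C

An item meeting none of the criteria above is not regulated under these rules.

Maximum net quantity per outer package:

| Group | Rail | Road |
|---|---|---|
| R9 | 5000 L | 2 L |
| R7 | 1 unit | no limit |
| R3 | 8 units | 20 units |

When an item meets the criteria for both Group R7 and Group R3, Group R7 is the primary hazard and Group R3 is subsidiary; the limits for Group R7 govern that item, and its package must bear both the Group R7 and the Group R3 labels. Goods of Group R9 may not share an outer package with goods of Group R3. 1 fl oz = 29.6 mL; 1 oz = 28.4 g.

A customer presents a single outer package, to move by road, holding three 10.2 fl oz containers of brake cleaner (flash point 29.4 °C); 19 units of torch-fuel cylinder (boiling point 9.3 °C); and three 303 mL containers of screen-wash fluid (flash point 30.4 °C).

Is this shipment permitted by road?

No

The brake cleaner has flash point 29.4 °C, which is ≤ 45 °C, so it is Group R9 (Flammable Liquid).
The torch-fuel cylinder has boiling point 9.3 °C, which is ≤ 35 °C, so it is Group R3 (Flammable Gas).
The screen-wash fluid has flash point 30.4 °C, which is ≤ 45 °C, so it is Group R9 (Flammable Liquid).
Total Group R9: (three 10.2 fl oz containers = 905.76 mL) + (three 303 mL containers = 909 mL) = 1814.76 mL.
1814.76 mL is within the road limit of 2 L for Group R9.
Group R3 quantity: 19 units.
19 units is within the road limit of 20 units for Group R3.
Group R9 and Group R3 may not share an outer package.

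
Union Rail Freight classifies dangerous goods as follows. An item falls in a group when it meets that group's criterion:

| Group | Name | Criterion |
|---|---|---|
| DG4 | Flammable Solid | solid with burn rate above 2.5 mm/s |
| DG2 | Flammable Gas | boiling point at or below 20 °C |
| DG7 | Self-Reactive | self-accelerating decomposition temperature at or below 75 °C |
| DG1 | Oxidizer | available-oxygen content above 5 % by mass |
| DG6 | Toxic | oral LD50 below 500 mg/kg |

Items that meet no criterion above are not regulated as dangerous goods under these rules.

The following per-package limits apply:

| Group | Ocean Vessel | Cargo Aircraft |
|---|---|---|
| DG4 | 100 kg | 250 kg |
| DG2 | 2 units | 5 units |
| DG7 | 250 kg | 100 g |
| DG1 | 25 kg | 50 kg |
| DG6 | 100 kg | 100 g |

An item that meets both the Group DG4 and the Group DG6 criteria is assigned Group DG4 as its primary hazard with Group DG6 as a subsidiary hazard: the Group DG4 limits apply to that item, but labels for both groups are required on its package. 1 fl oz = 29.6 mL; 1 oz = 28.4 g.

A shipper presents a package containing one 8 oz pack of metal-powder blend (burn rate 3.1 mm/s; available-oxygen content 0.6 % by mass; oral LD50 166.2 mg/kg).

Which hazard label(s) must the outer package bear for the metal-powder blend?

With burn rate 3.1 mm/s (> 2.5 mm/s), the metal-powder blend falls in Group DG4.
With oral LD50 166.2 mg/kg (< 500 mg/kg), the metal-powder blend falls in Group DG6.
By the precedence rule Group DG4 is primary and Group DG6 is subsidiary, and that rule requires both labels on the package.

Group DG4 and DG6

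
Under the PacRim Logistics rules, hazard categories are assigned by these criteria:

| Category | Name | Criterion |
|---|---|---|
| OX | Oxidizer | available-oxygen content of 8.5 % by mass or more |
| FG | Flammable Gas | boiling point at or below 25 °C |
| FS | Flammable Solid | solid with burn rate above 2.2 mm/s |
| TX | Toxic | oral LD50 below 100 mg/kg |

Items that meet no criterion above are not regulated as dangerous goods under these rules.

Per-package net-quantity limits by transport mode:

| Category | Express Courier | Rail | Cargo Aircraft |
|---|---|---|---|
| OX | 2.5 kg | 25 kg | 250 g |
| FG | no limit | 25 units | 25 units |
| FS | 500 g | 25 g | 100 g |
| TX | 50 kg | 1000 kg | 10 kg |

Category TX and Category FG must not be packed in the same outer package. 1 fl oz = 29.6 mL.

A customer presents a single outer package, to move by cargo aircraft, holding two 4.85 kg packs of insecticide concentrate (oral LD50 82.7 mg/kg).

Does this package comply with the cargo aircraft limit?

Oral LD50 82.7 mg/kg meets the Category TX criterion (Toxic), so the insecticide concentrate is Category TX.
Category TX quantity: two 4.85 kg packs = 9.7 kg.
9.7 kg ≤ 10 kg (cargo aircraft limit, Category TX) — within limit.

Yes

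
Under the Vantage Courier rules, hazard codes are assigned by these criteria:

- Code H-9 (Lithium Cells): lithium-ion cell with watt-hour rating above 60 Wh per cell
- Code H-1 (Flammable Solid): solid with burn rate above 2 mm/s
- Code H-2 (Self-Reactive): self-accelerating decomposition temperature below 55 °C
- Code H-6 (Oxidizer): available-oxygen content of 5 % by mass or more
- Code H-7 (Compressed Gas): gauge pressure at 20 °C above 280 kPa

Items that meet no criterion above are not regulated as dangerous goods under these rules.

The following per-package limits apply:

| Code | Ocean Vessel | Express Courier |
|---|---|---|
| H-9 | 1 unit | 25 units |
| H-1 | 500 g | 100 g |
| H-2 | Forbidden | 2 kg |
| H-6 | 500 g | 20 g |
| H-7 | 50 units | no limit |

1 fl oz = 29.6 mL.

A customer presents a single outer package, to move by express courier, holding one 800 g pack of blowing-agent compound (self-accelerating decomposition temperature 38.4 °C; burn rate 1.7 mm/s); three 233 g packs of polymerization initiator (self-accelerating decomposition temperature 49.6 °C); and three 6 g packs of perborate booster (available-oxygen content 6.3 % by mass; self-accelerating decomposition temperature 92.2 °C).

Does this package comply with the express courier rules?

With self-accelerating decomposition temperature 38.4 °C (< 55 °C), the blowing-agent compound falls in Code H-2.
The polymerization initiator has self-accelerating decomposition temperature 49.6 °C, which is < 55 °C, so it is Code H-2 (Self-Reactive).
Available-oxygen content 6.3 % by mass meets the Code H-6 criterion (Oxidizer), so the perborate booster is Code H-6.
Code H-2 net quantity: 800 g + (three 233 g packs = 699 g) = 1.499 kg.
1.499 kg ≤ 2 kg (express courier limit, Code H-2) — within limit.
Code H-6 quantity: three 6 g packs = 18 g.
18 g ≤ 20 g (express courier limit, Code H-6) — within limit.
Every hazard code is within its express courier limit and no segregation rule is violated.

Yes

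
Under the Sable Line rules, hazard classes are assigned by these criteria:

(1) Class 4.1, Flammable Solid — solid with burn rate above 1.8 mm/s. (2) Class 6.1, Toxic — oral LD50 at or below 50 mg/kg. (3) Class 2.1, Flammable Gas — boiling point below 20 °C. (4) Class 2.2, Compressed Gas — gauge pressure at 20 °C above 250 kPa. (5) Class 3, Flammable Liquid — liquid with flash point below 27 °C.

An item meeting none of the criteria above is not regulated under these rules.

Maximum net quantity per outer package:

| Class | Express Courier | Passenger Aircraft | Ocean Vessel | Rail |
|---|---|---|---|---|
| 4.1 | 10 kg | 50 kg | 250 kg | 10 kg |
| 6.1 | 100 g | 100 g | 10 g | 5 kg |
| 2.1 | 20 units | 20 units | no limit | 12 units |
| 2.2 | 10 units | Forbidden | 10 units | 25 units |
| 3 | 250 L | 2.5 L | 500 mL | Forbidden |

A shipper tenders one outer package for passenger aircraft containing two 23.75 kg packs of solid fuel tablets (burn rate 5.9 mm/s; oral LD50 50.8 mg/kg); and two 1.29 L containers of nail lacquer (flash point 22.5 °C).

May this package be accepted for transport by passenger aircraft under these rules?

No

The solid fuel tablets have burn rate 5.9 mm/s, which is > 1.8 mm/s, so they are Class 4.1 (Flammable Solid).
Nail lacquer: flash point 22.5 °C < 27 °C → Class 3 (Flammable Liquid).
Class 4.1 quantity: two 23.75 kg packs = 47.5 kg.
That is within the Class 4.1 passenger aircraft limit of 50 kg.
Class 3 quantity: two 1.29 L containers = 2.58 L.
2.58 L exceeds the passenger aircraft limit of 2.5 L for Class 3.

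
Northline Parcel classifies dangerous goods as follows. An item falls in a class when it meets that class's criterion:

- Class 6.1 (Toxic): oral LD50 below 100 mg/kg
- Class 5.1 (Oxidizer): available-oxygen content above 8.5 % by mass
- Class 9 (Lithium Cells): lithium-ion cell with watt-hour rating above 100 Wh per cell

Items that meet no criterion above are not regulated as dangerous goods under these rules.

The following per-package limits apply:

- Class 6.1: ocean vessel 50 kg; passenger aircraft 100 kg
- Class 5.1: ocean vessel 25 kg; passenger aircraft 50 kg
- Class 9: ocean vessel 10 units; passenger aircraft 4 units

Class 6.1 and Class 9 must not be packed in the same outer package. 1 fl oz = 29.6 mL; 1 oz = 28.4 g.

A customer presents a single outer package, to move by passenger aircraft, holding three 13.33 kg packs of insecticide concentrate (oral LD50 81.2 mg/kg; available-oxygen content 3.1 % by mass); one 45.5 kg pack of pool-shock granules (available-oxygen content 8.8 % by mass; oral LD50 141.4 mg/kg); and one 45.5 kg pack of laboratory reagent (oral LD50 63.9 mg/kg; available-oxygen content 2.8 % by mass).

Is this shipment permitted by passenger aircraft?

Yes

With oral LD50 81.2 mg/kg (< 100 mg/kg), the insecticide concentrate falls in Class 6.1.
The pool-shock granules have available-oxygen content 8.8 % by mass, which is > 8.5 % by mass, so they are Class 5.1 (Oxidizer).
Oral LD50 63.9 mg/kg meets the Class 6.1 criterion (Toxic), so the laboratory reagent is Class 6.1.
Total Class 6.1: (three 13.33 kg packs = 39.99 kg) + 45.5 kg = 85.49 kg.
85.49 kg is within the passenger aircraft limit of 100 kg for Class 6.1.
Class 5.1 quantity: 45.5 kg.
45.5 kg ≤ 50 kg (passenger aircraft limit, Class 5.1) — within limit.
The segregation rule (Class 6.1 with Class 9) does not apply to Class 6.1 with Class 5.1.
Every hazard class is within its passenger aircraft limit and no segregation rule is violated.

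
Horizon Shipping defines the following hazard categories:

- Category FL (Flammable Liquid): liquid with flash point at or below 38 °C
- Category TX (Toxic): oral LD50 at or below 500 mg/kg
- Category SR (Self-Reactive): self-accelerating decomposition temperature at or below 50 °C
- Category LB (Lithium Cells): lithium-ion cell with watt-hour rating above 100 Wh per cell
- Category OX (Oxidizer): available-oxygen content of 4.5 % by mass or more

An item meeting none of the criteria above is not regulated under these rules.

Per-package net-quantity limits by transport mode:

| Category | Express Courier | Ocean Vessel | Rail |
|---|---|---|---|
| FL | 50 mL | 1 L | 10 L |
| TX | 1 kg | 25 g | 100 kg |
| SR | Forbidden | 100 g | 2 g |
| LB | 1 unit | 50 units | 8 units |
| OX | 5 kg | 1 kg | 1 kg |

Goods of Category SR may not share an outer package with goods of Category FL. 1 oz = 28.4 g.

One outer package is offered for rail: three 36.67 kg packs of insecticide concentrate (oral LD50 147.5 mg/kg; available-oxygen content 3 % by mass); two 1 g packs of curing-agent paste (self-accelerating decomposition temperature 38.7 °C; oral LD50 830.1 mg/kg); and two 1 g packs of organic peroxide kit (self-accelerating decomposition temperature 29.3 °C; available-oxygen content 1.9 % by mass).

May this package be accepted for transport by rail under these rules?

The insecticide concentrate has oral LD50 147.5 mg/kg, which is ≤ 500 mg/kg, so it is Category TX (Toxic).
Curing-agent paste: self-accelerating decomposition temperature 38.7 °C ≤ 50 °C → Category SR (Self-Reactive).
The organic peroxide kit has self-accelerating decomposition temperature 29.3 °C, which is ≤ 50 °C, so it is Category SR (Self-Reactive).
Total Category SR: (two 1 g packs = 2 g) + (two 1 g packs = 2 g) = 4 g.
That exceeds the Category SR rail limit of 2 g.
Category TX quantity: three 36.67 kg packs = 110.01 kg.
110.01 kg exceeds the rail limit of 100 kg for Category TX.
The segregation rule (Category SR with Category FL) does not apply to Category SR with Category TX.

No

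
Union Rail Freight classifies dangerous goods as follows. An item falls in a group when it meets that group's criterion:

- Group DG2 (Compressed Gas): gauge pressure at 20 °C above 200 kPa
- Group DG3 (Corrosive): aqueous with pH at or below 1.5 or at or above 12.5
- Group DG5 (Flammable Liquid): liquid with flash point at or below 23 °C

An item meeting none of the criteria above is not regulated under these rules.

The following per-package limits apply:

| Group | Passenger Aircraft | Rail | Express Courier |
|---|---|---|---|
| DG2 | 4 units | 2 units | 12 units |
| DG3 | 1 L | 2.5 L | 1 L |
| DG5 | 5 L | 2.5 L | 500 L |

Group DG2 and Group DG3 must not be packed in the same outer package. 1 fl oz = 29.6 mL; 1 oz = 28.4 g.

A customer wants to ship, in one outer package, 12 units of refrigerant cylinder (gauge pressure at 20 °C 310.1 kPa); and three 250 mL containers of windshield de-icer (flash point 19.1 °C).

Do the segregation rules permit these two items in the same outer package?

The refrigerant cylinder has gauge pressure at 20 °C 310.1 kPa, which is > 200 kPa, so it is Group DG2 (Compressed Gas).
The windshield de-icer has flash point 19.1 °C, which is ≤ 23 °C, so it is Group DG5 (Flammable Liquid).
No segregation rule bars Group DG2 with Group DG5.

Yes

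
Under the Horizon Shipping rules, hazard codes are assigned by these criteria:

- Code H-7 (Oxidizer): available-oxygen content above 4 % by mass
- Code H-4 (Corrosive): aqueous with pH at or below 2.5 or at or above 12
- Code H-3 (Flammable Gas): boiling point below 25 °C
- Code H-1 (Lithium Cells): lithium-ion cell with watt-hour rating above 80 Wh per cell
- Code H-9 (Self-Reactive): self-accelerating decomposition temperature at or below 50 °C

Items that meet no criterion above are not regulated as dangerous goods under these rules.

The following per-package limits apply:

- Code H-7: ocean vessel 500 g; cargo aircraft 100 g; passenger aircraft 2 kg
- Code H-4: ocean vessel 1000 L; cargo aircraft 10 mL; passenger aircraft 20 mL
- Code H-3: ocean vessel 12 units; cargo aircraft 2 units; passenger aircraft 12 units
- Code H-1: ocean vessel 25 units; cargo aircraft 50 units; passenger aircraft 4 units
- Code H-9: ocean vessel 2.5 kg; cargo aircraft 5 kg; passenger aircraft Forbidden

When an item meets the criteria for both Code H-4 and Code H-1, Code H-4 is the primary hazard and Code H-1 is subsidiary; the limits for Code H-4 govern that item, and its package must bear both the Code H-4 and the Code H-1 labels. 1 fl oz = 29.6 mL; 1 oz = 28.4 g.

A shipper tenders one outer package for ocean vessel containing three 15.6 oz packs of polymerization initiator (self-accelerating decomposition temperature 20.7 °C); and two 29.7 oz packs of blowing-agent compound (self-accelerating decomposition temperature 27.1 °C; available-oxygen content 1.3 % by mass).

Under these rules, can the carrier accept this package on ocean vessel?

Self-accelerating decomposition temperature 20.7 °C meets the Code H-9 criterion (Self-Reactive), so the polymerization initiator is Code H-9.
Self-accelerating decomposition temperature 27.1 °C meets the Code H-9 criterion (Self-Reactive), so the blowing-agent compound is Code H-9.
Total Code H-9: (three 15.6 oz packs = 1329.12 g) + (two 29.7 oz packs = 1686.96 g) = 3016.08 g.
3016.08 g > 2.5 kg (ocean vessel limit, Code H-9) — over the limit.

No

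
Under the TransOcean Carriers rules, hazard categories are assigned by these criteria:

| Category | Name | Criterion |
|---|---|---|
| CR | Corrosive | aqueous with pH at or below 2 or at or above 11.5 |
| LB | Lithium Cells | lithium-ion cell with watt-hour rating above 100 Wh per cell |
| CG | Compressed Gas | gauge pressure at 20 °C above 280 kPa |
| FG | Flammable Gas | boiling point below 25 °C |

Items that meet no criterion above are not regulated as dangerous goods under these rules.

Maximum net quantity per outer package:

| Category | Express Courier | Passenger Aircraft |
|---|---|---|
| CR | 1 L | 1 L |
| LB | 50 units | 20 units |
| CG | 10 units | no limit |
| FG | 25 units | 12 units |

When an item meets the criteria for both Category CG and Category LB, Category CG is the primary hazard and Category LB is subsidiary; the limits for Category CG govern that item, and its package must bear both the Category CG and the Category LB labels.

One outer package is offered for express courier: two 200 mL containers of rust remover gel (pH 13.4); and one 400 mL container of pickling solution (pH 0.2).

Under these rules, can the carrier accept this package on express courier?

With pH 13.4 (≥ 11.5), the rust remover gel falls in Category CR.
Pickling solution: pH 0.2 ≤ 2 → Category CR (Corrosive).
Category CR net quantity: (two 200 mL containers = 400 mL) + 400 mL = 800 mL.
800 mL ≤ 1 L (express courier limit, Category CR) — within limit.

Yes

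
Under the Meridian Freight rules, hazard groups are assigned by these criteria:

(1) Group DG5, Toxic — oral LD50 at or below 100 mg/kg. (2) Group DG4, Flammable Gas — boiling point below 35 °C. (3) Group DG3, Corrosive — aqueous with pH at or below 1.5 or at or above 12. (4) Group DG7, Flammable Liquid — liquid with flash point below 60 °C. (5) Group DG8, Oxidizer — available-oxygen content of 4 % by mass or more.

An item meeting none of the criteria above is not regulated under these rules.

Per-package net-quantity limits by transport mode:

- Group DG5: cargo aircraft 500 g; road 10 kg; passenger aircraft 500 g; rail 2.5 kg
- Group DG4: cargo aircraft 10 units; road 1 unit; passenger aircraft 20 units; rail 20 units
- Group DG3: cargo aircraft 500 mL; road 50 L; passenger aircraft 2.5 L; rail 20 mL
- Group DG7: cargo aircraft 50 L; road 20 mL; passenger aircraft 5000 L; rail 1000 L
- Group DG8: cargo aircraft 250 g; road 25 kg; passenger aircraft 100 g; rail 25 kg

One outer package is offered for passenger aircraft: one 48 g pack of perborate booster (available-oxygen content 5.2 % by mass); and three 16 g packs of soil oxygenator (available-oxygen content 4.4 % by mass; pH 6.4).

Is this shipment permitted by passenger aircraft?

Yes

Available-oxygen content 5.2 % by mass meets the Group DG8 criterion (Oxidizer), so the perborate booster is Group DG8.
Soil oxygenator: available-oxygen content 4.4 % by mass ≥ 4 % by mass → Group DG8 (Oxidizer).
Total Group DG8: 48 g + (three 16 g packs = 48 g) = 96 g.
That is within the Group DG8 passenger aircraft limit of 100 g.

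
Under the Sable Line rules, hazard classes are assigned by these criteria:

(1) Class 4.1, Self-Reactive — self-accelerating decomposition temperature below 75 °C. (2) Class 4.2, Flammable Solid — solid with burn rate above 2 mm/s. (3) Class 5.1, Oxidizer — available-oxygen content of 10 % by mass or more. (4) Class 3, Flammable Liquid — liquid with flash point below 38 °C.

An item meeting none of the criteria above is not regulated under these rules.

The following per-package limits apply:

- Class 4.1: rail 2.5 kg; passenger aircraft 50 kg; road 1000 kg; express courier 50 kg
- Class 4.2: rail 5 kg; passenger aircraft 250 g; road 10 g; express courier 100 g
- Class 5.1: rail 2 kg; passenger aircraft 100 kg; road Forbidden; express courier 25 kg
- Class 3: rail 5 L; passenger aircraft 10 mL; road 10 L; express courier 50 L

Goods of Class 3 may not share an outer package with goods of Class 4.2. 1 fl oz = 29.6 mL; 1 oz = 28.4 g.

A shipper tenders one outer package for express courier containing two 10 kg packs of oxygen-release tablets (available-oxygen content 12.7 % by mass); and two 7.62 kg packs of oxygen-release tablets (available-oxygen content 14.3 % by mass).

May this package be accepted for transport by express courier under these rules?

No

Oxygen-release tablets: available-oxygen content 12.7 % by mass ≥ 10 % by mass → Class 5.1 (Oxidizer).
With available-oxygen content 14.3 % by mass (≥ 10 % by mass), the oxygen-release tablets fall in Class 5.1.
Total Class 5.1: (two 10 kg packs = 20 kg) + (two 7.62 kg packs = 15.24 kg) = 35.24 kg.
35.24 kg > 25 kg (express courier limit, Class 5.1) — over the limit.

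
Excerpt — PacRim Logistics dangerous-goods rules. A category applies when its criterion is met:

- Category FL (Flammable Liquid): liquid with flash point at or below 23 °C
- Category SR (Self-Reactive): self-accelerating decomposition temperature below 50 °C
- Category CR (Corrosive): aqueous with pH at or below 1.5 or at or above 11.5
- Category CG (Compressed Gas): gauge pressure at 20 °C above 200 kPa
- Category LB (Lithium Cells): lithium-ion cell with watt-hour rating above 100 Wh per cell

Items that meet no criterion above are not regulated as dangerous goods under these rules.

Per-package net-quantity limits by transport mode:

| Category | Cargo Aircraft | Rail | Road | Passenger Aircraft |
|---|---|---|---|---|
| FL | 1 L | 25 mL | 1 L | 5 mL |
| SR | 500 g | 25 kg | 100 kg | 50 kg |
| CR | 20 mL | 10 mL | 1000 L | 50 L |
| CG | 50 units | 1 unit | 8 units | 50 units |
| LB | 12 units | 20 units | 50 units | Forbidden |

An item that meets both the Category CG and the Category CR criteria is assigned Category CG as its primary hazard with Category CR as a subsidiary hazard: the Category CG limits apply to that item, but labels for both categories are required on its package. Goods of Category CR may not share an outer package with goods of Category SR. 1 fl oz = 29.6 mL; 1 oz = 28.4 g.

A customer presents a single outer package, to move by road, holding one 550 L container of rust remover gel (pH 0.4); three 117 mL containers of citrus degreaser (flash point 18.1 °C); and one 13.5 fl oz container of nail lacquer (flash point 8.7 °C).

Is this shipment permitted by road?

Yes

With pH 0.4 (≤ 1.5), the rust remover gel falls in Category CR.
Flash point 18.1 °C meets the Category FL criterion (Flammable Liquid), so the citrus degreaser is Category FL.
Flash point 8.7 °C meets the Category FL criterion (Flammable Liquid), so the nail lacquer is Category FL.
Category CR quantity: 550 L.
550 L is within the road limit of 1000 L for Category CR.
Total Category FL: (three 117 mL containers = 351 mL) + (one 13.5 fl oz container = 399.6 mL) = 750.6 mL.
That is within the Category FL road limit of 1 L.
The segregation rule (Category CR with Category SR) does not apply to Category CR with Category FL.
Every hazard category is within its road limit and no segregation rule is violated.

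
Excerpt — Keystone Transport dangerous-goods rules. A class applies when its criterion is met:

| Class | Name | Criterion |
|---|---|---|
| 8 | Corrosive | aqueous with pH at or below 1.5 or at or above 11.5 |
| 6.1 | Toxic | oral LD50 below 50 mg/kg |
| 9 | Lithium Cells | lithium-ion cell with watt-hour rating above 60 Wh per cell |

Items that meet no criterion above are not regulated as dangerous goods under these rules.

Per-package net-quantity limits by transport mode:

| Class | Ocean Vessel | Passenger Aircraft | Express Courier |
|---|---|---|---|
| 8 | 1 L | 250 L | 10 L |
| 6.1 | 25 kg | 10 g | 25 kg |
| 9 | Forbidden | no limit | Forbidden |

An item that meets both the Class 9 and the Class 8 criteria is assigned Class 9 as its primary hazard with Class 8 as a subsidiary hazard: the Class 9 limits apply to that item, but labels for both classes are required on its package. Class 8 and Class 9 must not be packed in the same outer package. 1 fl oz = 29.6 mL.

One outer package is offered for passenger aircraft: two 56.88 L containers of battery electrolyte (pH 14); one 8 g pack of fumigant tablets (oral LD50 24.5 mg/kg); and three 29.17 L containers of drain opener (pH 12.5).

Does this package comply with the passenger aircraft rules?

Battery electrolyte: pH 14 ≥ 11.5 → Class 8 (Corrosive).
The fumigant tablets have oral LD50 24.5 mg/kg, which is < 50 mg/kg, so they are Class 6.1 (Toxic).
With pH 12.5 (≥ 11.5), the drain opener falls in Class 8.
Class 8 net quantity: (two 56.88 L containers = 113.76 L) + (three 29.17 L containers = 87.51 L) = 201.27 L.
201.27 L ≤ 250 L (passenger aircraft limit, Class 8) — within limit.
Class 6.1 quantity: 8 g.
8 g is within the passenger aircraft limit of 10 g for Class 6.1.
The segregation rule (Class 8 with Class 9) does not apply to Class 8 with Class 6.1.
Every hazard class is within its passenger aircraft limit and no segregation rule is violated.

Yes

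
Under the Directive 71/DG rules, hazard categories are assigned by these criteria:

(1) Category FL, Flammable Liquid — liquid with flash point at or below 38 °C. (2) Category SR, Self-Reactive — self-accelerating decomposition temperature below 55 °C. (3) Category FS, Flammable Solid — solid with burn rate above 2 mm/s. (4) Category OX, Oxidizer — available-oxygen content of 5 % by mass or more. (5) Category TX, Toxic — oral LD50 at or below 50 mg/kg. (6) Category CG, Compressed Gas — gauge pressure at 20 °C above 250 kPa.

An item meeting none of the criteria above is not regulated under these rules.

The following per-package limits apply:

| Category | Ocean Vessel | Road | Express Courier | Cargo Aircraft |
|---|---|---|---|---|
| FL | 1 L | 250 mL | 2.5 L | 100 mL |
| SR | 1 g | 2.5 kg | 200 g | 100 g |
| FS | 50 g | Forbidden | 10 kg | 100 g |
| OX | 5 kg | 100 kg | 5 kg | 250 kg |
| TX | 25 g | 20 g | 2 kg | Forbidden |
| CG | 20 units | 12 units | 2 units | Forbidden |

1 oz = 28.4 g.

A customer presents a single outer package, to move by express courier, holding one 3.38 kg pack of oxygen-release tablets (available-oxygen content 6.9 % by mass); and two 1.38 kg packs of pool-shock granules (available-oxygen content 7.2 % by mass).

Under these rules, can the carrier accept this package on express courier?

No

Available-oxygen content 6.9 % by mass meets the Category OX criterion (Oxidizer), so the oxygen-release tablets are Category OX.
Available-oxygen content 7.2 % by mass meets the Category OX criterion (Oxidizer), so the pool-shock granules are Category OX.
Total Category OX: 3.38 kg + (two 1.38 kg packs = 2.76 kg) = 6.14 kg.
6.14 kg exceeds the express courier limit of 5 kg for Category OX.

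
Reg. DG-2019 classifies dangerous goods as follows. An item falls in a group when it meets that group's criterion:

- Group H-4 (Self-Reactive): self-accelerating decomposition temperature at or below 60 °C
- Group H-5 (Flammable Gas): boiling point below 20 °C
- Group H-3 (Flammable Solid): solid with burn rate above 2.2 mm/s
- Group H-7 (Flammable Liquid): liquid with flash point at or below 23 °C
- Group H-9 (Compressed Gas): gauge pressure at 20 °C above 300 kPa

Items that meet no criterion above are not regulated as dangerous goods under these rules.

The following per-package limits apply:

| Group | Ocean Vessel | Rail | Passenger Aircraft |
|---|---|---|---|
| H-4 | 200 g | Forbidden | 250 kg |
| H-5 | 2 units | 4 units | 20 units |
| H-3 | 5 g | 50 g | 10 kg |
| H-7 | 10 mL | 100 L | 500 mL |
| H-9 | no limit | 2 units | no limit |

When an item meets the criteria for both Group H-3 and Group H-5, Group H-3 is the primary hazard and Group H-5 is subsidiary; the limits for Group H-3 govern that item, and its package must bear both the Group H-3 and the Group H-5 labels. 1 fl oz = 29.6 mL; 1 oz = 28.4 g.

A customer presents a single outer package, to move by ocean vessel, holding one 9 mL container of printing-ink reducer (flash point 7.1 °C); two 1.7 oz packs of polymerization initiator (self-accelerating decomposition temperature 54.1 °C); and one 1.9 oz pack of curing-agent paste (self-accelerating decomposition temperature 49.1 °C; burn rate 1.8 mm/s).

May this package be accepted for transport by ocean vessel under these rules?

The printing-ink reducer has flash point 7.1 °C, which is ≤ 23 °C, so it is Group H-7 (Flammable Liquid).
Polymerization initiator: self-accelerating decomposition temperature 54.1 °C ≤ 60 °C → Group H-4 (Self-Reactive).
Curing-agent paste: self-accelerating decomposition temperature 49.1 °C ≤ 60 °C → Group H-4 (Self-Reactive).
Group H-4 net quantity: (two 1.7 oz packs = 96.56 g) + (one 1.9 oz pack = 53.96 g) = 150.52 g.
150.52 g is within the ocean vessel limit of 200 g for Group H-4.
Group H-7 quantity: 9 mL.
That is within the Group H-7 ocean vessel limit of 10 mL.
Every hazard group is within its ocean vessel limit and no segregation rule is violated.

Yes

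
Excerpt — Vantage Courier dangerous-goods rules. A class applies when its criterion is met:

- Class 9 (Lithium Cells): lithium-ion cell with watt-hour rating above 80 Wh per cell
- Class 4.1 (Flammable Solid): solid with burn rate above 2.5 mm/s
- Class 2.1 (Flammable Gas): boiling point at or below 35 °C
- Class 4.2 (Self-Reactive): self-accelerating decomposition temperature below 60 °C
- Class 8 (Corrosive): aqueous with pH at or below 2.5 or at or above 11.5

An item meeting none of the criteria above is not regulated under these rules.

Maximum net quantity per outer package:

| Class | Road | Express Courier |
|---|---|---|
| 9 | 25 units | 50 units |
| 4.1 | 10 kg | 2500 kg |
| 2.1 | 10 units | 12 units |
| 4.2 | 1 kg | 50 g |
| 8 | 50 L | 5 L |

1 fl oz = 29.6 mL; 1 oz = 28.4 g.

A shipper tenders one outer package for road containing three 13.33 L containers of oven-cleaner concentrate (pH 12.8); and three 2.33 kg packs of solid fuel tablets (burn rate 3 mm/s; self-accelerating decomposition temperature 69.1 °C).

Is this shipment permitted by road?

Oven-cleaner concentrate: pH 12.8 ≥ 11.5 → Class 8 (Corrosive).
Solid fuel tablets: burn rate 3 mm/s > 2.5 mm/s → Class 4.1 (Flammable Solid).
Class 4.1 quantity: three 2.33 kg packs = 6.99 kg.
6.99 kg is within the road limit of 10 kg for Class 4.1.
Class 8 quantity: three 13.33 L containers = 39.99 L.
39.99 L is within the road limit of 50 L for Class 8.
Every hazard class is within its road limit and no segregation rule is violated.

Yes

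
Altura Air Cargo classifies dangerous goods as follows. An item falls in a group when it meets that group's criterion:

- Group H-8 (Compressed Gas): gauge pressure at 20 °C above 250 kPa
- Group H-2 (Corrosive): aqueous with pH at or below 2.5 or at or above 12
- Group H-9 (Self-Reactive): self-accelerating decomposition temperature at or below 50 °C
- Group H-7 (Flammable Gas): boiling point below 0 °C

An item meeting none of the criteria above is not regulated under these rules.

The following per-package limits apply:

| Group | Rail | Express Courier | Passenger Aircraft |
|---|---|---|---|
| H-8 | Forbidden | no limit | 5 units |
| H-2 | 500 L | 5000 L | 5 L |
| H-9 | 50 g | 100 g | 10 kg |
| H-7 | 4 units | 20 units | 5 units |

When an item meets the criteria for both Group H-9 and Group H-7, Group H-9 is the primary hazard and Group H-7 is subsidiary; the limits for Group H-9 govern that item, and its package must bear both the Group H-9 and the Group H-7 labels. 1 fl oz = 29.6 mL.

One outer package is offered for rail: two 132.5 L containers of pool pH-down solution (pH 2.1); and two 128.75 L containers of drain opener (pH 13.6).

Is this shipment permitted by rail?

With pH 2.1 (≤ 2.5), the pool pH-down solution falls in Group H-2.
The drain opener has pH 13.6, which is ≥ 12, so it is Group H-2 (Corrosive).
Total Group H-2: (two 132.5 L containers = 265 L) + (two 128.75 L containers = 257.5 L) = 522.5 L.
522.5 L > 500 L (rail limit, Group H-2) — over the limit.

No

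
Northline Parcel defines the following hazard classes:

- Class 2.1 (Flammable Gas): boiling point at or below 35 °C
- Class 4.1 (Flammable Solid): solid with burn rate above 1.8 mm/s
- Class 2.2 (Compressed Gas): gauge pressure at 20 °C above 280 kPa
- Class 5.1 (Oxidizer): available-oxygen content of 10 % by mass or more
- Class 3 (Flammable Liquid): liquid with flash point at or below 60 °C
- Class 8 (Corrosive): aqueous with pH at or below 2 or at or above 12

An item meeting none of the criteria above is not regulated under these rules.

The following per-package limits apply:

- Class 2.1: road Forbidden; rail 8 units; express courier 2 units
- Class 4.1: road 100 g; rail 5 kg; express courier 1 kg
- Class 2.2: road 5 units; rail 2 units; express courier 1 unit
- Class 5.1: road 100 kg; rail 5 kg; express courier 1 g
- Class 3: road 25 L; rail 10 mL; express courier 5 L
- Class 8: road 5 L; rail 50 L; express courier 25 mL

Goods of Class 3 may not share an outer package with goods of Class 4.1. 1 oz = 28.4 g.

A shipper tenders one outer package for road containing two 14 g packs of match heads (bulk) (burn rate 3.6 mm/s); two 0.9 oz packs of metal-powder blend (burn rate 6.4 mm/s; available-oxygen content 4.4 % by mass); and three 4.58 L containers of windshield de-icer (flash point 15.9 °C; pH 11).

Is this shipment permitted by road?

The match heads (bulk) have burn rate 3.6 mm/s, which is > 1.8 mm/s, so they are Class 4.1 (Flammable Solid).
The metal-powder blend has burn rate 6.4 mm/s, which is > 1.8 mm/s, so it is Class 4.1 (Flammable Solid).
Flash point 15.9 °C meets the Class 3 criterion (Flammable Liquid), so the windshield de-icer is Class 3.
Class 3 quantity: three 4.58 L containers = 13.74 L.
13.74 L ≤ 25 L (road limit, Class 3) — within limit.
Total Class 4.1: (two 14 g packs = 28 g) + (two 0.9 oz packs = 51.12 g) = 79.12 g.
That is within the Class 4.1 road limit of 100 g.
Class 3 and Class 4.1 may not share an outer package.

No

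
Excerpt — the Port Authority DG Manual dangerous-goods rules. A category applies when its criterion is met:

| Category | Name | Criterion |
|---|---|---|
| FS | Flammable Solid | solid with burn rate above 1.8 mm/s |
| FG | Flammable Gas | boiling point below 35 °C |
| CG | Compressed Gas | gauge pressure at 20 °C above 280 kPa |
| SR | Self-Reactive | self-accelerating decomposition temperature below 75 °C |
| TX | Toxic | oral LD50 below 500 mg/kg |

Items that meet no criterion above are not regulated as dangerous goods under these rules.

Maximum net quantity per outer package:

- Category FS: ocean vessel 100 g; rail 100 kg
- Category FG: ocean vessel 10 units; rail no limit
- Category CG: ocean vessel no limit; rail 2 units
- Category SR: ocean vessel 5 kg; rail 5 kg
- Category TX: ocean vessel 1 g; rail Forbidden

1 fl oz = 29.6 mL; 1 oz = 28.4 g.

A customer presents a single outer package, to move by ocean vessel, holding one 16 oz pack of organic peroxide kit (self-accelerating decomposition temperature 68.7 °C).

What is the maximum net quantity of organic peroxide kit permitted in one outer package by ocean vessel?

The organic peroxide kit has self-accelerating decomposition temperature 68.7 °C, which is < 75 °C, so it is Category SR (Self-Reactive).
The ocean vessel limit for Category SR is 5 kg.

5 kg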